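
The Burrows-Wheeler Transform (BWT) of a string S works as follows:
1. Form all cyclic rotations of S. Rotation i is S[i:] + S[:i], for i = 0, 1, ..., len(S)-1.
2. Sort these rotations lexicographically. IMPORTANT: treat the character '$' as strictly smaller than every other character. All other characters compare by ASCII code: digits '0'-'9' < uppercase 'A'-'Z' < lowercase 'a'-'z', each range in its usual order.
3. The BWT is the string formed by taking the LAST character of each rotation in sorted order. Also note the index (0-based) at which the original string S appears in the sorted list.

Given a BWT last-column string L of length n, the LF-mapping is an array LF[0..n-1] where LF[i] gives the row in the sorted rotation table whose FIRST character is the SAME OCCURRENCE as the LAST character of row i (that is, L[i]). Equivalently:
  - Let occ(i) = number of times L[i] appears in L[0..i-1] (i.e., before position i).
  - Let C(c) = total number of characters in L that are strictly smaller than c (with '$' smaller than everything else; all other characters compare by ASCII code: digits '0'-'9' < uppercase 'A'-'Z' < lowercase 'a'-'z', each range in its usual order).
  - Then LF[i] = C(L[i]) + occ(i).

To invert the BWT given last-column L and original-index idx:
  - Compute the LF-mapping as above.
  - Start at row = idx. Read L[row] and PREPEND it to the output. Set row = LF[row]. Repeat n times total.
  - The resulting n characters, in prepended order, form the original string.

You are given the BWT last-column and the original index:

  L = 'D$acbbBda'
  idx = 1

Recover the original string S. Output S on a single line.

Answer: BbbadcaD$

Derivation:
LF mapping: 2 0 3 7 5 6 1 8 4
Walk LF starting at row 1, prepending L[row]:
  step 1: row=1, L[1]='$', prepend. Next row=LF[1]=0
  step 2: row=0, L[0]='D', prepend. Next row=LF[0]=2
  step 3: row=2, L[2]='a', prepend. Next row=LF[2]=3
  step 4: row=3, L[3]='c', prepend. Next row=LF[3]=7
  step 5: row=7, L[7]='d', prepend. Next row=LF[7]=8
  step 6: row=8, L[8]='a', prepend. Next row=LF[8]=4
  step 7: row=4, L[4]='b', prepend. Next row=LF[4]=5
  step 8: row=5, L[5]='b', prepend. Next row=LF[5]=6
  step 9: row=6, L[6]='B', prepend. Next row=LF[6]=1
Reversed output: BbbadcaD$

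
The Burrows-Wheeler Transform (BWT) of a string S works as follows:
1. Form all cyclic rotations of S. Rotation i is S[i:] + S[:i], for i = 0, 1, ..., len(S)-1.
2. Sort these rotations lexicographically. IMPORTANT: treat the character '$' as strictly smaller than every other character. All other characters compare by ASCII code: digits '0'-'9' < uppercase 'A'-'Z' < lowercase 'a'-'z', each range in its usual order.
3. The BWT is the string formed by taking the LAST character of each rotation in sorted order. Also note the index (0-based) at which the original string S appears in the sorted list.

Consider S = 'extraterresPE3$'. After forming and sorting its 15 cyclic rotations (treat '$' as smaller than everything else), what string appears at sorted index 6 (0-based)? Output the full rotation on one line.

All 15 rotations (rotation i = S[i:]+S[:i]):
  rot[0] = extraterresPE3$
  rot[1] = xtraterresPE3$e
  rot[2] = traterresPE3$ex
  rot[3] = raterresPE3$ext
  rot[4] = aterresPE3$extr
  rot[5] = terresPE3$extra
  rot[6] = erresPE3$extrat
  rot[7] = rresPE3$extrate
  rot[8] = resPE3$extrater
  rot[9] = esPE3$extraterr
  rot[10] = sPE3$extraterre
  rot[11] = PE3$extraterres
  rot[12] = E3$extraterresP
  rot[13] = 3$extraterresPE
  rot[14] = $extraterresPE3
Sorted (with $ < everything):
  sorted[0] = $extraterresPE3
  sorted[1] = 3$extraterresPE
  sorted[2] = E3$extraterresP
  sorted[3] = PE3$extraterres
  sorted[4] = aterresPE3$extr
  sorted[5] = erresPE3$extrat
  sorted[6] = esPE3$extraterr
  sorted[7] = extraterresPE3$
  sorted[8] = raterresPE3$ext
  sorted[9] = resPE3$extrater
  sorted[10] = rresPE3$extrate
  sorted[11] = sPE3$extraterre
  sorted[12] = terresPE3$extra
  sorted[13] = traterresPE3$ex
  sorted[14] = xtraterresPE3$e
sorted[6] = esPE3$extraterr

Answer: esPE3$extraterr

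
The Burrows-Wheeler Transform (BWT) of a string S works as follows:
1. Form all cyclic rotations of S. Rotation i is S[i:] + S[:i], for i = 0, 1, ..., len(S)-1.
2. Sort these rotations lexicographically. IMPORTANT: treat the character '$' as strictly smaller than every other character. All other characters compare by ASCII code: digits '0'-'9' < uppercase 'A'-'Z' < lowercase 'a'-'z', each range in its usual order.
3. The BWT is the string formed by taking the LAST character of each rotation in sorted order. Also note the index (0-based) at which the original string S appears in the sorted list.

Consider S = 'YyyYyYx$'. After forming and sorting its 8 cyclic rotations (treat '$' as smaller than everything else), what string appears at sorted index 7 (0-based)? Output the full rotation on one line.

Answer: yyYyYx$Y

Derivation:
All 8 rotations (rotation i = S[i:]+S[:i]):
  rot[0] = YyyYyYx$
  rot[1] = yyYyYx$Y
  rot[2] = yYyYx$Yy
  rot[3] = YyYx$Yyy
  rot[4] = yYx$YyyY
  rot[5] = Yx$YyyYy
  rot[6] = x$YyyYyY
  rot[7] = $YyyYyYx
Sorted (with $ < everything):
  sorted[0] = $YyyYyYx
  sorted[1] = Yx$YyyYy
  sorted[2] = YyYx$Yyy
  sorted[3] = YyyYyYx$
  sorted[4] = x$YyyYyY
  sorted[5] = yYx$YyyY
  sorted[6] = yYyYx$Yy
  sorted[7] = yyYyYx$Y
sorted[7] = yyYyYx$Y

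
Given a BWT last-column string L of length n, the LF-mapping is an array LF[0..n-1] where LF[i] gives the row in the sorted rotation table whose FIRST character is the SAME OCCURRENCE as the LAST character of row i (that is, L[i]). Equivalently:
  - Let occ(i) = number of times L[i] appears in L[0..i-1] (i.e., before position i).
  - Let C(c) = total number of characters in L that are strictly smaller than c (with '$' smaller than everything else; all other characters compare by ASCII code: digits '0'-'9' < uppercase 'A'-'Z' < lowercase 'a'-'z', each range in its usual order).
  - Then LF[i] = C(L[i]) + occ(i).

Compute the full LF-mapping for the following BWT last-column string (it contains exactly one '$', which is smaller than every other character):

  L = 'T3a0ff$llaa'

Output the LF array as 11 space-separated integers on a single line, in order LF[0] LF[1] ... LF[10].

Answer: 3 2 4 1 7 8 0 9 10 5 6

Derivation:
Char counts: '$':1, '0':1, '3':1, 'T':1, 'a':3, 'f':2, 'l':2
C (first-col start): C('$')=0, C('0')=1, C('3')=2, C('T')=3, C('a')=4, C('f')=7, C('l')=9
L[0]='T': occ=0, LF[0]=C('T')+0=3+0=3
L[1]='3': occ=0, LF[1]=C('3')+0=2+0=2
L[2]='a': occ=0, LF[2]=C('a')+0=4+0=4
L[3]='0': occ=0, LF[3]=C('0')+0=1+0=1
L[4]='f': occ=0, LF[4]=C('f')+0=7+0=7
L[5]='f': occ=1, LF[5]=C('f')+1=7+1=8
L[6]='$': occ=0, LF[6]=C('$')+0=0+0=0
L[7]='l': occ=0, LF[7]=C('l')+0=9+0=9
L[8]='l': occ=1, LF[8]=C('l')+1=9+1=10
L[9]='a': occ=1, LF[9]=C('a')+1=4+1=5
L[10]='a': occ=2, LF[10]=C('a')+2=4+2=6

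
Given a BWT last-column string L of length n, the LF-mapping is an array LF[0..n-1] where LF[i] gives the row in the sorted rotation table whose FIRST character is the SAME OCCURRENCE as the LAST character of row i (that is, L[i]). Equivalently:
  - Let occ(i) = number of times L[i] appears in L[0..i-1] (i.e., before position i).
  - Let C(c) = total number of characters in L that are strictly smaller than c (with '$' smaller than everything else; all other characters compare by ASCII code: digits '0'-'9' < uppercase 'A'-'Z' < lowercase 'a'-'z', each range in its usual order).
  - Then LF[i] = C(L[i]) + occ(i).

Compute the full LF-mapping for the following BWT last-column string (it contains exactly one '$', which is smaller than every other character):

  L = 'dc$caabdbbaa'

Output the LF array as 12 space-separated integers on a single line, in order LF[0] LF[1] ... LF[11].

Char counts: '$':1, 'a':4, 'b':3, 'c':2, 'd':2
C (first-col start): C('$')=0, C('a')=1, C('b')=5, C('c')=8, C('d')=10
L[0]='d': occ=0, LF[0]=C('d')+0=10+0=10
L[1]='c': occ=0, LF[1]=C('c')+0=8+0=8
L[2]='$': occ=0, LF[2]=C('$')+0=0+0=0
L[3]='c': occ=1, LF[3]=C('c')+1=8+1=9
L[4]='a': occ=0, LF[4]=C('a')+0=1+0=1
L[5]='a': occ=1, LF[5]=C('a')+1=1+1=2
L[6]='b': occ=0, LF[6]=C('b')+0=5+0=5
L[7]='d': occ=1, LF[7]=C('d')+1=10+1=11
L[8]='b': occ=1, LF[8]=C('b')+1=5+1=6
L[9]='b': occ=2, LF[9]=C('b')+2=5+2=7
L[10]='a': occ=2, LF[10]=C('a')+2=1+2=3
L[11]='a': occ=3, LF[11]=C('a')+3=1+3=4

Answer: 10 8 0 9 1 2 5 11 6 7 3 4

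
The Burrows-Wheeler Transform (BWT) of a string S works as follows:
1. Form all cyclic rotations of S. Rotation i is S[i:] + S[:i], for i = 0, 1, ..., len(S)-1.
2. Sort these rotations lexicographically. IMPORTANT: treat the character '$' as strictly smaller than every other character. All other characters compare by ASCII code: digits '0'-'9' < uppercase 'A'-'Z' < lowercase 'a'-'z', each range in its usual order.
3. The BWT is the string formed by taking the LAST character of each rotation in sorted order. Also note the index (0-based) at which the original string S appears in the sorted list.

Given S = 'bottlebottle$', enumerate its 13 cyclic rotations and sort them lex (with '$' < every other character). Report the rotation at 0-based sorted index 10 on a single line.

All 13 rotations (rotation i = S[i:]+S[:i]):
  rot[0] = bottlebottle$
  rot[1] = ottlebottle$b
  rot[2] = ttlebottle$bo
  rot[3] = tlebottle$bot
  rot[4] = lebottle$bott
  rot[5] = ebottle$bottl
  rot[6] = bottle$bottle
  rot[7] = ottle$bottleb
  rot[8] = ttle$bottlebo
  rot[9] = tle$bottlebot
  rot[10] = le$bottlebott
  rot[11] = e$bottlebottl
  rot[12] = $bottlebottle
Sorted (with $ < everything):
  sorted[0] = $bottlebottle
  sorted[1] = bottle$bottle
  sorted[2] = bottlebottle$
  sorted[3] = e$bottlebottl
  sorted[4] = ebottle$bottl
  sorted[5] = le$bottlebott
  sorted[6] = lebottle$bott
  sorted[7] = ottle$bottleb
  sorted[8] = ottlebottle$b
  sorted[9] = tle$bottlebot
  sorted[10] = tlebottle$bot
  sorted[11] = ttle$bottlebo
  sorted[12] = ttlebottle$bo
sorted[10] = tlebottle$bot

Answer: tlebottle$bot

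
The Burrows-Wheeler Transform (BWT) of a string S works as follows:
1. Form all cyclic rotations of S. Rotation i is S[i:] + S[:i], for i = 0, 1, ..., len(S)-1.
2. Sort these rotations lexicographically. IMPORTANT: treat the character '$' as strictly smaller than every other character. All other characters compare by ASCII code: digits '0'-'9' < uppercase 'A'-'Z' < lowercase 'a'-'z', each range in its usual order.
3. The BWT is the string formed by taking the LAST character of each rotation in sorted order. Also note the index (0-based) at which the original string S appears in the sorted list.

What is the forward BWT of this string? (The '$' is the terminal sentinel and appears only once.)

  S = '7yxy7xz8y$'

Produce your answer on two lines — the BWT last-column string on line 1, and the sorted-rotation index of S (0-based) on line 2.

Answer: yy$zy78x7x
2

Derivation:
All 10 rotations (rotation i = S[i:]+S[:i]):
  rot[0] = 7yxy7xz8y$
  rot[1] = yxy7xz8y$7
  rot[2] = xy7xz8y$7y
  rot[3] = y7xz8y$7yx
  rot[4] = 7xz8y$7yxy
  rot[5] = xz8y$7yxy7
  rot[6] = z8y$7yxy7x
  rot[7] = 8y$7yxy7xz
  rot[8] = y$7yxy7xz8
  rot[9] = $7yxy7xz8y
Sorted (with $ < everything):
  sorted[0] = $7yxy7xz8y  (last char: 'y')
  sorted[1] = 7xz8y$7yxy  (last char: 'y')
  sorted[2] = 7yxy7xz8y$  (last char: '$')
  sorted[3] = 8y$7yxy7xz  (last char: 'z')
  sorted[4] = xy7xz8y$7y  (last char: 'y')
  sorted[5] = xz8y$7yxy7  (last char: '7')
  sorted[6] = y$7yxy7xz8  (last char: '8')
  sorted[7] = y7xz8y$7yx  (last char: 'x')
  sorted[8] = yxy7xz8y$7  (last char: '7')
  sorted[9] = z8y$7yxy7x  (last char: 'x')
Last column: yy$zy78x7x
Original string S is at sorted index 2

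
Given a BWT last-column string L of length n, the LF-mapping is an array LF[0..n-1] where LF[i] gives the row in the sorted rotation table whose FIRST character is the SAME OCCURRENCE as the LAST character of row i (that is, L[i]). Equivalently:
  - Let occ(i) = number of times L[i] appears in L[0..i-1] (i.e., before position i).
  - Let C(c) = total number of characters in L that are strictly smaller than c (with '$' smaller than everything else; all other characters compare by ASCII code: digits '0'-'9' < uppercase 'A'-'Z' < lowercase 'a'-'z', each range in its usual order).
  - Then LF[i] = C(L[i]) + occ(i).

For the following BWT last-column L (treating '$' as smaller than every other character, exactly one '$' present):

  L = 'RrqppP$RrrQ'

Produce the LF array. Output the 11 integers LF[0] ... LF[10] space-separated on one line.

Answer: 3 8 7 5 6 1 0 4 9 10 2

Derivation:
Char counts: '$':1, 'P':1, 'Q':1, 'R':2, 'p':2, 'q':1, 'r':3
C (first-col start): C('$')=0, C('P')=1, C('Q')=2, C('R')=3, C('p')=5, C('q')=7, C('r')=8
L[0]='R': occ=0, LF[0]=C('R')+0=3+0=3
L[1]='r': occ=0, LF[1]=C('r')+0=8+0=8
L[2]='q': occ=0, LF[2]=C('q')+0=7+0=7
L[3]='p': occ=0, LF[3]=C('p')+0=5+0=5
L[4]='p': occ=1, LF[4]=C('p')+1=5+1=6
L[5]='P': occ=0, LF[5]=C('P')+0=1+0=1
L[6]='$': occ=0, LF[6]=C('$')+0=0+0=0
L[7]='R': occ=1, LF[7]=C('R')+1=3+1=4
L[8]='r': occ=1, LF[8]=C('r')+1=8+1=9
L[9]='r': occ=2, LF[9]=C('r')+2=8+2=10
L[10]='Q': occ=0, LF[10]=C('Q')+0=2+0=2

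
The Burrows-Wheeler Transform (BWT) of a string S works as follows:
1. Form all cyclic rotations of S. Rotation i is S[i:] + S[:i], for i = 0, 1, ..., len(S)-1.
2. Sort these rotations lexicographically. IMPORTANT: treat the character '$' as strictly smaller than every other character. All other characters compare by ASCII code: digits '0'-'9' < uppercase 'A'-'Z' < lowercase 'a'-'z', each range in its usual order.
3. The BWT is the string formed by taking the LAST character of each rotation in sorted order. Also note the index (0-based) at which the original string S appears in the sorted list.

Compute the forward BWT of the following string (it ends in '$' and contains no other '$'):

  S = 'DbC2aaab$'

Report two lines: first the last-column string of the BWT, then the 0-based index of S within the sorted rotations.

Answer: bCb$2aaaD
3

Derivation:
All 9 rotations (rotation i = S[i:]+S[:i]):
  rot[0] = DbC2aaab$
  rot[1] = bC2aaab$D
  rot[2] = C2aaab$Db
  rot[3] = 2aaab$DbC
  rot[4] = aaab$DbC2
  rot[5] = aab$DbC2a
  rot[6] = ab$DbC2aa
  rot[7] = b$DbC2aaa
  rot[8] = $DbC2aaab
Sorted (with $ < everything):
  sorted[0] = $DbC2aaab  (last char: 'b')
  sorted[1] = 2aaab$DbC  (last char: 'C')
  sorted[2] = C2aaab$Db  (last char: 'b')
  sorted[3] = DbC2aaab$  (last char: '$')
  sorted[4] = aaab$DbC2  (last char: '2')
  sorted[5] = aab$DbC2a  (last char: 'a')
  sorted[6] = ab$DbC2aa  (last char: 'a')
  sorted[7] = b$DbC2aaa  (last char: 'a')
  sorted[8] = bC2aaab$D  (last char: 'D')
Last column: bCb$2aaaD
Original string S is at sorted index 3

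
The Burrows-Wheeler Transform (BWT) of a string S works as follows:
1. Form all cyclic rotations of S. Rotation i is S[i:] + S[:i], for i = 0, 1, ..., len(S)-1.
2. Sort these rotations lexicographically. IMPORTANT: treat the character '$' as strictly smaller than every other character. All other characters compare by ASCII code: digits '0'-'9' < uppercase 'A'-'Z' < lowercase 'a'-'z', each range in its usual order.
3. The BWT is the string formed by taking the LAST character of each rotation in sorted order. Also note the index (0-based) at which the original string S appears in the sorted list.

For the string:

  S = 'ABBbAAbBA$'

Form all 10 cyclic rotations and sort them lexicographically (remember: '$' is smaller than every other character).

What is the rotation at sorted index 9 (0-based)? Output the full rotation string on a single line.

All 10 rotations (rotation i = S[i:]+S[:i]):
  rot[0] = ABBbAAbBA$
  rot[1] = BBbAAbBA$A
  rot[2] = BbAAbBA$AB
  rot[3] = bAAbBA$ABB
  rot[4] = AAbBA$ABBb
  rot[5] = AbBA$ABBbA
  rot[6] = bBA$ABBbAA
  rot[7] = BA$ABBbAAb
  rot[8] = A$ABBbAAbB
  rot[9] = $ABBbAAbBA
Sorted (with $ < everything):
  sorted[0] = $ABBbAAbBA
  sorted[1] = A$ABBbAAbB
  sorted[2] = AAbBA$ABBb
  sorted[3] = ABBbAAbBA$
  sorted[4] = AbBA$ABBbA
  sorted[5] = BA$ABBbAAb
  sorted[6] = BBbAAbBA$A
  sorted[7] = BbAAbBA$AB
  sorted[8] = bAAbBA$ABB
  sorted[9] = bBA$ABBbAA
sorted[9] = bBA$ABBbAA

Answer: bBA$ABBbAA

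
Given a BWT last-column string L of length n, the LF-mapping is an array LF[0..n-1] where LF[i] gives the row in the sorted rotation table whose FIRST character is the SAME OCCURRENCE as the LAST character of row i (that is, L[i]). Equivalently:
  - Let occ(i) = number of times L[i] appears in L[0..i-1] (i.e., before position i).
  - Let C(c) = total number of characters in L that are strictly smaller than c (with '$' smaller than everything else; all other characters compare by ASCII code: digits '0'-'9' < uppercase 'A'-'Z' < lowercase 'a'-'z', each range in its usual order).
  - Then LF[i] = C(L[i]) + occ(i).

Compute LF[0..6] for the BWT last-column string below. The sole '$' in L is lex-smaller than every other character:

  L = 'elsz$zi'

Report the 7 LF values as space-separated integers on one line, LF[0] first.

Answer: 1 3 4 5 0 6 2

Derivation:
Char counts: '$':1, 'e':1, 'i':1, 'l':1, 's':1, 'z':2
C (first-col start): C('$')=0, C('e')=1, C('i')=2, C('l')=3, C('s')=4, C('z')=5
L[0]='e': occ=0, LF[0]=C('e')+0=1+0=1
L[1]='l': occ=0, LF[1]=C('l')+0=3+0=3
L[2]='s': occ=0, LF[2]=C('s')+0=4+0=4
L[3]='z': occ=0, LF[3]=C('z')+0=5+0=5
L[4]='$': occ=0, LF[4]=C('$')+0=0+0=0
L[5]='z': occ=1, LF[5]=C('z')+1=5+1=6
L[6]='i': occ=0, LF[6]=C('i')+0=2+0=2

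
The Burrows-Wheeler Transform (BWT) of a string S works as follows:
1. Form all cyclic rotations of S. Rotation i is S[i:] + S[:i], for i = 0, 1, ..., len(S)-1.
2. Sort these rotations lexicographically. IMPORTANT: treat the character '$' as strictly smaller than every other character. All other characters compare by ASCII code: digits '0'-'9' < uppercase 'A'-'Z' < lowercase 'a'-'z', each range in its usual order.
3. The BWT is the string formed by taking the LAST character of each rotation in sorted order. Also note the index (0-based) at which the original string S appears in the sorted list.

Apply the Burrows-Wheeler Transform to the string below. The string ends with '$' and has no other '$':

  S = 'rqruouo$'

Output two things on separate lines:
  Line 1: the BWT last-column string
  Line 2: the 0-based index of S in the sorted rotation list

All 8 rotations (rotation i = S[i:]+S[:i]):
  rot[0] = rqruouo$
  rot[1] = qruouo$r
  rot[2] = ruouo$rq
  rot[3] = uouo$rqr
  rot[4] = ouo$rqru
  rot[5] = uo$rqruo
  rot[6] = o$rqruou
  rot[7] = $rqruouo
Sorted (with $ < everything):
  sorted[0] = $rqruouo  (last char: 'o')
  sorted[1] = o$rqruou  (last char: 'u')
  sorted[2] = ouo$rqru  (last char: 'u')
  sorted[3] = qruouo$r  (last char: 'r')
  sorted[4] = rqruouo$  (last char: '$')
  sorted[5] = ruouo$rq  (last char: 'q')
  sorted[6] = uo$rqruo  (last char: 'o')
  sorted[7] = uouo$rqr  (last char: 'r')
Last column: ouur$qor
Original string S is at sorted index 4

Answer: ouur$qor
4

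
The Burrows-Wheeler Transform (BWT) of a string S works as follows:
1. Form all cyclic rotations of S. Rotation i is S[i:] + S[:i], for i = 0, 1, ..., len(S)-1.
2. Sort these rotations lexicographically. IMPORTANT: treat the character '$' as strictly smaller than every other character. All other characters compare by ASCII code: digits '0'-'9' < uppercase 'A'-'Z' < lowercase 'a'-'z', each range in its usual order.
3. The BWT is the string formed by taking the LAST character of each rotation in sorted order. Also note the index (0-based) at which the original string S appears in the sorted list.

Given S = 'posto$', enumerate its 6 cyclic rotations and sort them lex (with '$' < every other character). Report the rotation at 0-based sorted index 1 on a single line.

Answer: o$post

Derivation:
All 6 rotations (rotation i = S[i:]+S[:i]):
  rot[0] = posto$
  rot[1] = osto$p
  rot[2] = sto$po
  rot[3] = to$pos
  rot[4] = o$post
  rot[5] = $posto
Sorted (with $ < everything):
  sorted[0] = $posto
  sorted[1] = o$post
  sorted[2] = osto$p
  sorted[3] = posto$
  sorted[4] = sto$po
  sorted[5] = to$pos
sorted[1] = o$post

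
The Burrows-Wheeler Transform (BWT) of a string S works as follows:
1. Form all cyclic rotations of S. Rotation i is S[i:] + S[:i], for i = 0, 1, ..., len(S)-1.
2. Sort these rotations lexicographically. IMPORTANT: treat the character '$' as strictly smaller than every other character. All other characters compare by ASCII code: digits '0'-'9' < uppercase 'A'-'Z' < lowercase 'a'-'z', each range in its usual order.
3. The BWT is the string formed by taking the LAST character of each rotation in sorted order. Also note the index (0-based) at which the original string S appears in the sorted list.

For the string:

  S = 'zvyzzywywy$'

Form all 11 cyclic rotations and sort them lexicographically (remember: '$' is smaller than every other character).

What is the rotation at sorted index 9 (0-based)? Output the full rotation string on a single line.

All 11 rotations (rotation i = S[i:]+S[:i]):
  rot[0] = zvyzzywywy$
  rot[1] = vyzzywywy$z
  rot[2] = yzzywywy$zv
  rot[3] = zzywywy$zvy
  rot[4] = zywywy$zvyz
  rot[5] = ywywy$zvyzz
  rot[6] = wywy$zvyzzy
  rot[7] = ywy$zvyzzyw
  rot[8] = wy$zvyzzywy
  rot[9] = y$zvyzzywyw
  rot[10] = $zvyzzywywy
Sorted (with $ < everything):
  sorted[0] = $zvyzzywywy
  sorted[1] = vyzzywywy$z
  sorted[2] = wy$zvyzzywy
  sorted[3] = wywy$zvyzzy
  sorted[4] = y$zvyzzywyw
  sorted[5] = ywy$zvyzzyw
  sorted[6] = ywywy$zvyzz
  sorted[7] = yzzywywy$zv
  sorted[8] = zvyzzywywy$
  sorted[9] = zywywy$zvyz
  sorted[10] = zzywywy$zvy
sorted[9] = zywywy$zvyz

Answer: zywywy$zvyz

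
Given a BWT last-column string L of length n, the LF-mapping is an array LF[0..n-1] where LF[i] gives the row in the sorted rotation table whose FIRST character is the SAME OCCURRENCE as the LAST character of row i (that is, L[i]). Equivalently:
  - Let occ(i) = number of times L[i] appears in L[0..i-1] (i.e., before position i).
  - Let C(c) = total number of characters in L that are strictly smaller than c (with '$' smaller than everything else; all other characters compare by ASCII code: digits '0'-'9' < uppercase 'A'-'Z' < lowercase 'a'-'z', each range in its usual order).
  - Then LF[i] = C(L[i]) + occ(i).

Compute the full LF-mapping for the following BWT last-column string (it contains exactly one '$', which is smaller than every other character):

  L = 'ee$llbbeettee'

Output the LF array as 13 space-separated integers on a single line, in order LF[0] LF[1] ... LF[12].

Answer: 3 4 0 9 10 1 2 5 6 11 12 7 8

Derivation:
Char counts: '$':1, 'b':2, 'e':6, 'l':2, 't':2
C (first-col start): C('$')=0, C('b')=1, C('e')=3, C('l')=9, C('t')=11
L[0]='e': occ=0, LF[0]=C('e')+0=3+0=3
L[1]='e': occ=1, LF[1]=C('e')+1=3+1=4
L[2]='$': occ=0, LF[2]=C('$')+0=0+0=0
L[3]='l': occ=0, LF[3]=C('l')+0=9+0=9
L[4]='l': occ=1, LF[4]=C('l')+1=9+1=10
L[5]='b': occ=0, LF[5]=C('b')+0=1+0=1
L[6]='b': occ=1, LF[6]=C('b')+1=1+1=2
L[7]='e': occ=2, LF[7]=C('e')+2=3+2=5
L[8]='e': occ=3, LF[8]=C('e')+3=3+3=6
L[9]='t': occ=0, LF[9]=C('t')+0=11+0=11
L[10]='t': occ=1, LF[10]=C('t')+1=11+1=12
L[11]='e': occ=4, LF[11]=C('e')+4=3+4=7
L[12]='e': occ=5, LF[12]=C('e')+5=3+5=8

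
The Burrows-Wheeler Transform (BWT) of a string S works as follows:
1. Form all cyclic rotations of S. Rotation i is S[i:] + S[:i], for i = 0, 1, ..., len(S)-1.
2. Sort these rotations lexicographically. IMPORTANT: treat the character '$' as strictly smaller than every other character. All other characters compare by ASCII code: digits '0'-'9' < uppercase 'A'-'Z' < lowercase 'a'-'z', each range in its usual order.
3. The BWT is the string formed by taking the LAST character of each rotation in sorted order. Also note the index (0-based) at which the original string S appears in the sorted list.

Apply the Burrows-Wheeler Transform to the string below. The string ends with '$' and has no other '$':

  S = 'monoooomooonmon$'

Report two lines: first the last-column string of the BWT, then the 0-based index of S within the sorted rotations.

All 16 rotations (rotation i = S[i:]+S[:i]):
  rot[0] = monoooomooonmon$
  rot[1] = onoooomooonmon$m
  rot[2] = noooomooonmon$mo
  rot[3] = oooomooonmon$mon
  rot[4] = ooomooonmon$mono
  rot[5] = oomooonmon$monoo
  rot[6] = omooonmon$monooo
  rot[7] = mooonmon$monoooo
  rot[8] = ooonmon$monoooom
  rot[9] = oonmon$monoooomo
  rot[10] = onmon$monoooomoo
  rot[11] = nmon$monoooomooo
  rot[12] = mon$monoooomooon
  rot[13] = on$monoooomooonm
  rot[14] = n$monoooomooonmo
  rot[15] = $monoooomooonmon
Sorted (with $ < everything):
  sorted[0] = $monoooomooonmon  (last char: 'n')
  sorted[1] = mon$monoooomooon  (last char: 'n')
  sorted[2] = monoooomooonmon$  (last char: '$')
  sorted[3] = mooonmon$monoooo  (last char: 'o')
  sorted[4] = n$monoooomooonmo  (last char: 'o')
  sorted[5] = nmon$monoooomooo  (last char: 'o')
  sorted[6] = noooomooonmon$mo  (last char: 'o')
  sorted[7] = omooonmon$monooo  (last char: 'o')
  sorted[8] = on$monoooomooonm  (last char: 'm')
  sorted[9] = onmon$monoooomoo  (last char: 'o')
  sorted[10] = onoooomooonmon$m  (last char: 'm')
  sorted[11] = oomooonmon$monoo  (last char: 'o')
  sorted[12] = oonmon$monoooomo  (last char: 'o')
  sorted[13] = ooomooonmon$mono  (last char: 'o')
  sorted[14] = ooonmon$monoooom  (last char: 'm')
  sorted[15] = oooomooonmon$mon  (last char: 'n')
Last column: nn$ooooomomooomn
Original string S is at sorted index 2

Answer: nn$ooooomomooomn
2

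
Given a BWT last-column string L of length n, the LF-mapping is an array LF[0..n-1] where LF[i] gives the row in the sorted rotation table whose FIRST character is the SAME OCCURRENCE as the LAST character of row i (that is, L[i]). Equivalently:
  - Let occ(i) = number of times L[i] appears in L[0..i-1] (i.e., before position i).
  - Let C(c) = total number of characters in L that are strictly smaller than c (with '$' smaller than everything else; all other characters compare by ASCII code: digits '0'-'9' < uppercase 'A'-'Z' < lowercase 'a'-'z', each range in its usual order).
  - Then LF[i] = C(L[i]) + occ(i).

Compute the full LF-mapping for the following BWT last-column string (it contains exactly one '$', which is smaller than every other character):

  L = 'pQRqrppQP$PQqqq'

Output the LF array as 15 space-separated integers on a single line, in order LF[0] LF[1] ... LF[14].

Answer: 7 3 6 10 14 8 9 4 1 0 2 5 11 12 13

Derivation:
Char counts: '$':1, 'P':2, 'Q':3, 'R':1, 'p':3, 'q':4, 'r':1
C (first-col start): C('$')=0, C('P')=1, C('Q')=3, C('R')=6, C('p')=7, C('q')=10, C('r')=14
L[0]='p': occ=0, LF[0]=C('p')+0=7+0=7
L[1]='Q': occ=0, LF[1]=C('Q')+0=3+0=3
L[2]='R': occ=0, LF[2]=C('R')+0=6+0=6
L[3]='q': occ=0, LF[3]=C('q')+0=10+0=10
L[4]='r': occ=0, LF[4]=C('r')+0=14+0=14
L[5]='p': occ=1, LF[5]=C('p')+1=7+1=8
L[6]='p': occ=2, LF[6]=C('p')+2=7+2=9
L[7]='Q': occ=1, LF[7]=C('Q')+1=3+1=4
L[8]='P': occ=0, LF[8]=C('P')+0=1+0=1
L[9]='$': occ=0, LF[9]=C('$')+0=0+0=0
L[10]='P': occ=1, LF[10]=C('P')+1=1+1=2
L[11]='Q': occ=2, LF[11]=C('Q')+2=3+2=5
L[12]='q': occ=1, LF[12]=C('q')+1=10+1=11
L[13]='q': occ=2, LF[13]=C('q')+2=10+2=12
L[14]='q': occ=3, LF[14]=C('q')+3=10+3=13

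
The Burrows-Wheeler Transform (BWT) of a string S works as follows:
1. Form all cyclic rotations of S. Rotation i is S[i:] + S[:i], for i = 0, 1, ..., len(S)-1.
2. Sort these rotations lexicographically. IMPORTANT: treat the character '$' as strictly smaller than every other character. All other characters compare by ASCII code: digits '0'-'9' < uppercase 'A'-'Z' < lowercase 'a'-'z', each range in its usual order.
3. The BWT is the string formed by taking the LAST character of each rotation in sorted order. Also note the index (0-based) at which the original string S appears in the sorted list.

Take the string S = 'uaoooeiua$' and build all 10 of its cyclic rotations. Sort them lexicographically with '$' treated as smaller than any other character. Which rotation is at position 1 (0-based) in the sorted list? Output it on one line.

All 10 rotations (rotation i = S[i:]+S[:i]):
  rot[0] = uaoooeiua$
  rot[1] = aoooeiua$u
  rot[2] = oooeiua$ua
  rot[3] = ooeiua$uao
  rot[4] = oeiua$uaoo
  rot[5] = eiua$uaooo
  rot[6] = iua$uaoooe
  rot[7] = ua$uaoooei
  rot[8] = a$uaoooeiu
  rot[9] = $uaoooeiua
Sorted (with $ < everything):
  sorted[0] = $uaoooeiua
  sorted[1] = a$uaoooeiu
  sorted[2] = aoooeiua$u
  sorted[3] = eiua$uaooo
  sorted[4] = iua$uaoooe
  sorted[5] = oeiua$uaoo
  sorted[6] = ooeiua$uao
  sorted[7] = oooeiua$ua
  sorted[8] = ua$uaoooei
  sorted[9] = uaoooeiua$
sorted[1] = a$uaoooeiu

Answer: a$uaoooeiu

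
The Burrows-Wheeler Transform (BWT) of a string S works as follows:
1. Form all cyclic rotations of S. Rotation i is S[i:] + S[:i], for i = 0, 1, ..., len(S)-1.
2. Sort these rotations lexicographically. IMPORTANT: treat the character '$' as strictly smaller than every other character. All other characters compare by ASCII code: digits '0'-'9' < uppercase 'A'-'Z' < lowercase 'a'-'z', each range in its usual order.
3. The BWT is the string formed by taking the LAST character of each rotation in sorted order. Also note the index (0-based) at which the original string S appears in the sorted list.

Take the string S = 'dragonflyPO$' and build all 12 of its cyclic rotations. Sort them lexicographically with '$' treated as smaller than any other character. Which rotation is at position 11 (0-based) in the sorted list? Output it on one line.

Answer: yPO$dragonfl

Derivation:
All 12 rotations (rotation i = S[i:]+S[:i]):
  rot[0] = dragonflyPO$
  rot[1] = ragonflyPO$d
  rot[2] = agonflyPO$dr
  rot[3] = gonflyPO$dra
  rot[4] = onflyPO$drag
  rot[5] = nflyPO$drago
  rot[6] = flyPO$dragon
  rot[7] = lyPO$dragonf
  rot[8] = yPO$dragonfl
  rot[9] = PO$dragonfly
  rot[10] = O$dragonflyP
  rot[11] = $dragonflyPO
Sorted (with $ < everything):
  sorted[0] = $dragonflyPO
  sorted[1] = O$dragonflyP
  sorted[2] = PO$dragonfly
  sorted[3] = agonflyPO$dr
  sorted[4] = dragonflyPO$
  sorted[5] = flyPO$dragon
  sorted[6] = gonflyPO$dra
  sorted[7] = lyPO$dragonf
  sorted[8] = nflyPO$drago
  sorted[9] = onflyPO$drag
  sorted[10] = ragonflyPO$d
  sorted[11] = yPO$dragonfl
sorted[11] = yPO$dragonfl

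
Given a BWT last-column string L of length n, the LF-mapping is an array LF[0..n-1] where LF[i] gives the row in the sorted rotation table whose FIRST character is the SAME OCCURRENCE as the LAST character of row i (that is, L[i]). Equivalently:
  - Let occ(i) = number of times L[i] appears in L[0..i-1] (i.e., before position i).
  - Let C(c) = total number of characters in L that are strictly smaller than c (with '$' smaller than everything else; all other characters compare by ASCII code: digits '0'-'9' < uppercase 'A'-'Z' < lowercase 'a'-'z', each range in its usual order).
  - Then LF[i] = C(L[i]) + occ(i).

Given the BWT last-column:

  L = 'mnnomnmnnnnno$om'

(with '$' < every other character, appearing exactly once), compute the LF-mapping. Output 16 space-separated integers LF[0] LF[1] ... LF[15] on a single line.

Char counts: '$':1, 'm':4, 'n':8, 'o':3
C (first-col start): C('$')=0, C('m')=1, C('n')=5, C('o')=13
L[0]='m': occ=0, LF[0]=C('m')+0=1+0=1
L[1]='n': occ=0, LF[1]=C('n')+0=5+0=5
L[2]='n': occ=1, LF[2]=C('n')+1=5+1=6
L[3]='o': occ=0, LF[3]=C('o')+0=13+0=13
L[4]='m': occ=1, LF[4]=C('m')+1=1+1=2
L[5]='n': occ=2, LF[5]=C('n')+2=5+2=7
L[6]='m': occ=2, LF[6]=C('m')+2=1+2=3
L[7]='n': occ=3, LF[7]=C('n')+3=5+3=8
L[8]='n': occ=4, LF[8]=C('n')+4=5+4=9
L[9]='n': occ=5, LF[9]=C('n')+5=5+5=10
L[10]='n': occ=6, LF[10]=C('n')+6=5+6=11
L[11]='n': occ=7, LF[11]=C('n')+7=5+7=12
L[12]='o': occ=1, LF[12]=C('o')+1=13+1=14
L[13]='$': occ=0, LF[13]=C('$')+0=0+0=0
L[14]='o': occ=2, LF[14]=C('o')+2=13+2=15
L[15]='m': occ=3, LF[15]=C('m')+3=1+3=4

Answer: 1 5 6 13 2 7 3 8 9 10 11 12 14 0 15 4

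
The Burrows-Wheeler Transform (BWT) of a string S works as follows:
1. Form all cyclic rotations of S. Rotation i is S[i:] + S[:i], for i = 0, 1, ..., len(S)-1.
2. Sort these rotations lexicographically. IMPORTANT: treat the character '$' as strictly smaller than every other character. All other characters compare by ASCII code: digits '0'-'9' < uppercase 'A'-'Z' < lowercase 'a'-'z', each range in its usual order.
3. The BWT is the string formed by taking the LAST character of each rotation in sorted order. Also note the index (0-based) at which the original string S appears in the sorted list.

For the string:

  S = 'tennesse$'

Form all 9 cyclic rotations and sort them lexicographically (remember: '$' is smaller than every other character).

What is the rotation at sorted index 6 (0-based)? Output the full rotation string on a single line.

Answer: se$tennes

Derivation:
All 9 rotations (rotation i = S[i:]+S[:i]):
  rot[0] = tennesse$
  rot[1] = ennesse$t
  rot[2] = nnesse$te
  rot[3] = nesse$ten
  rot[4] = esse$tenn
  rot[5] = sse$tenne
  rot[6] = se$tennes
  rot[7] = e$tenness
  rot[8] = $tennesse
Sorted (with $ < everything):
  sorted[0] = $tennesse
  sorted[1] = e$tenness
  sorted[2] = ennesse$t
  sorted[3] = esse$tenn
  sorted[4] = nesse$ten
  sorted[5] = nnesse$te
  sorted[6] = se$tennes
  sorted[7] = sse$tenne
  sorted[8] = tennesse$
sorted[6] = se$tennes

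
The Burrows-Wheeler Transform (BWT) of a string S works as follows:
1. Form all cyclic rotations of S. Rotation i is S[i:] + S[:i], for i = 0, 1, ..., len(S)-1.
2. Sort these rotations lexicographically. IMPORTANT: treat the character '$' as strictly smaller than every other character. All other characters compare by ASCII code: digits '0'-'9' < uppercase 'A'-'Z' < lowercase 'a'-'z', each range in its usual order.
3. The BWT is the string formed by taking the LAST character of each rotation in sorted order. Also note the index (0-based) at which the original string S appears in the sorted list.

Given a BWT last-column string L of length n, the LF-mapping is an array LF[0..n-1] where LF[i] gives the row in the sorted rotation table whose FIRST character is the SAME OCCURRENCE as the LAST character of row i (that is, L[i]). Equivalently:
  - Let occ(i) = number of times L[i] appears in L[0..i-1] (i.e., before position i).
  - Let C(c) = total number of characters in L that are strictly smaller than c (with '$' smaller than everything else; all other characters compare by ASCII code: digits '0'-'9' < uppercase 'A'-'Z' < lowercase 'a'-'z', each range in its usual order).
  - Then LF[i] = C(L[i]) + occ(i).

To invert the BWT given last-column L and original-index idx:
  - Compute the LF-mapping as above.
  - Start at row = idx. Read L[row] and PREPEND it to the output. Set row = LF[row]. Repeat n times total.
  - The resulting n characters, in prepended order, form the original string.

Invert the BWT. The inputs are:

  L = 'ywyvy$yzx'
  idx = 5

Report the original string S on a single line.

Answer: ywvxzyyy$

Derivation:
LF mapping: 4 2 5 1 6 0 7 8 3
Walk LF starting at row 5, prepending L[row]:
  step 1: row=5, L[5]='$', prepend. Next row=LF[5]=0
  step 2: row=0, L[0]='y', prepend. Next row=LF[0]=4
  step 3: row=4, L[4]='y', prepend. Next row=LF[4]=6
  step 4: row=6, L[6]='y', prepend. Next row=LF[6]=7
  step 5: row=7, L[7]='z', prepend. Next row=LF[7]=8
  step 6: row=8, L[8]='x', prepend. Next row=LF[8]=3
  step 7: row=3, L[3]='v', prepend. Next row=LF[3]=1
  step 8: row=1, L[1]='w', prepend. Next row=LF[1]=2
  step 9: row=2, L[2]='y', prepend. Next row=LF[2]=5
Reversed output: ywvxzyyy$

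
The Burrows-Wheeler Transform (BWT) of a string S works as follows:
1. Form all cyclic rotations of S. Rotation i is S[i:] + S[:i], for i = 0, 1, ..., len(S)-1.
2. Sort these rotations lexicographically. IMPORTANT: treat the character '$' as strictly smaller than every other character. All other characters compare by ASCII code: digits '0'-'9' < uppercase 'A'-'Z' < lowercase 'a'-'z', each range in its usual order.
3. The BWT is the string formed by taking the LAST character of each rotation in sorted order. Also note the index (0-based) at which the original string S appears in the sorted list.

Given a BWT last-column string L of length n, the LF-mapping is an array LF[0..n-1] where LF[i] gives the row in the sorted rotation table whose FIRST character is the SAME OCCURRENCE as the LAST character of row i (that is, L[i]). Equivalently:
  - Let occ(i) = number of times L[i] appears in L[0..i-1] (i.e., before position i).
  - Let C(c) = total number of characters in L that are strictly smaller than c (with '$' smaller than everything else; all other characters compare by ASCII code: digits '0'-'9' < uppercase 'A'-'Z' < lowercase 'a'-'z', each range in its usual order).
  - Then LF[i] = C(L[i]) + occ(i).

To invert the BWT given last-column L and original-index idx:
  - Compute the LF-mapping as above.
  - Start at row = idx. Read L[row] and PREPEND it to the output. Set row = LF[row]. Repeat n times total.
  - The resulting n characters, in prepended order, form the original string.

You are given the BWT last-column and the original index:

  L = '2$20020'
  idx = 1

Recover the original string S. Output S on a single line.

Answer: 002202$

Derivation:
LF mapping: 4 0 5 1 2 6 3
Walk LF starting at row 1, prepending L[row]:
  step 1: row=1, L[1]='$', prepend. Next row=LF[1]=0
  step 2: row=0, L[0]='2', prepend. Next row=LF[0]=4
  step 3: row=4, L[4]='0', prepend. Next row=LF[4]=2
  step 4: row=2, L[2]='2', prepend. Next row=LF[2]=5
  step 5: row=5, L[5]='2', prepend. Next row=LF[5]=6
  step 6: row=6, L[6]='0', prepend. Next row=LF[6]=3
  step 7: row=3, L[3]='0', prepend. Next row=LF[3]=1
Reversed output: 002202$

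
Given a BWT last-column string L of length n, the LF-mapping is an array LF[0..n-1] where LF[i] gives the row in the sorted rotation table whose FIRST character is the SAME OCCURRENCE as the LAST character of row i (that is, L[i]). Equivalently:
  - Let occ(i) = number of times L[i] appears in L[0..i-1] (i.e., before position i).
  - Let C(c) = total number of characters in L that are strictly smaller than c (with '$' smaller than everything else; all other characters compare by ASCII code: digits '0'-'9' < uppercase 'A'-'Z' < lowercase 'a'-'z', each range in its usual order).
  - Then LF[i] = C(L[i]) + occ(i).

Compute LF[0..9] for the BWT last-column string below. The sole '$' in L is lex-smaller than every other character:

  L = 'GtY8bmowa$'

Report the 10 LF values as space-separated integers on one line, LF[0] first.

Char counts: '$':1, '8':1, 'G':1, 'Y':1, 'a':1, 'b':1, 'm':1, 'o':1, 't':1, 'w':1
C (first-col start): C('$')=0, C('8')=1, C('G')=2, C('Y')=3, C('a')=4, C('b')=5, C('m')=6, C('o')=7, C('t')=8, C('w')=9
L[0]='G': occ=0, LF[0]=C('G')+0=2+0=2
L[1]='t': occ=0, LF[1]=C('t')+0=8+0=8
L[2]='Y': occ=0, LF[2]=C('Y')+0=3+0=3
L[3]='8': occ=0, LF[3]=C('8')+0=1+0=1
L[4]='b': occ=0, LF[4]=C('b')+0=5+0=5
L[5]='m': occ=0, LF[5]=C('m')+0=6+0=6
L[6]='o': occ=0, LF[6]=C('o')+0=7+0=7
L[7]='w': occ=0, LF[7]=C('w')+0=9+0=9
L[8]='a': occ=0, LF[8]=C('a')+0=4+0=4
L[9]='$': occ=0, LF[9]=C('$')+0=0+0=0

Answer: 2 8 3 1 5 6 7 9 4 0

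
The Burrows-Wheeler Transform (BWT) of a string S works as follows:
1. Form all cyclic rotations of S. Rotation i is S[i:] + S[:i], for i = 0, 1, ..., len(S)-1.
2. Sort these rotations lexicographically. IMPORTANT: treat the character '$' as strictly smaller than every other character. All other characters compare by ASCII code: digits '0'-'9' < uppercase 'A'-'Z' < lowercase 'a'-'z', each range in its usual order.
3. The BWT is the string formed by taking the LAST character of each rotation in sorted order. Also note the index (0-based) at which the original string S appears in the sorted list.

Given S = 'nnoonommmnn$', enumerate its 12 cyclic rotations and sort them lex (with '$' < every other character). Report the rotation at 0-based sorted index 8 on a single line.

All 12 rotations (rotation i = S[i:]+S[:i]):
  rot[0] = nnoonommmnn$
  rot[1] = noonommmnn$n
  rot[2] = oonommmnn$nn
  rot[3] = onommmnn$nno
  rot[4] = nommmnn$nnoo
  rot[5] = ommmnn$nnoon
  rot[6] = mmmnn$nnoono
  rot[7] = mmnn$nnoonom
  rot[8] = mnn$nnoonomm
  rot[9] = nn$nnoonommm
  rot[10] = n$nnoonommmn
  rot[11] = $nnoonommmnn
Sorted (with $ < everything):
  sorted[0] = $nnoonommmnn
  sorted[1] = mmmnn$nnoono
  sorted[2] = mmnn$nnoonom
  sorted[3] = mnn$nnoonomm
  sorted[4] = n$nnoonommmn
  sorted[5] = nn$nnoonommm
  sorted[6] = nnoonommmnn$
  sorted[7] = nommmnn$nnoo
  sorted[8] = noonommmnn$n
  sorted[9] = ommmnn$nnoon
  sorted[10] = onommmnn$nno
  sorted[11] = oonommmnn$nn
sorted[8] = noonommmnn$n

Answer: noonommmnn$n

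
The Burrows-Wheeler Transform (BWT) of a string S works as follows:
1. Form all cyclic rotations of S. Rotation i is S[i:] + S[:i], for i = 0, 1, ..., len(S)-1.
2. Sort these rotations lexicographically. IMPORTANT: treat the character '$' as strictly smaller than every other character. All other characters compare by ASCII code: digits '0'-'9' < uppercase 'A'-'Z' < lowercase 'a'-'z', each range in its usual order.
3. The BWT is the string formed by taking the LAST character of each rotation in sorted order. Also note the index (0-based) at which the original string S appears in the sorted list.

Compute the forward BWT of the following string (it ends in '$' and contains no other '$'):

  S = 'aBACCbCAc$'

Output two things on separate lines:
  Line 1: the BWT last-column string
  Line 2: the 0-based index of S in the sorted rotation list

Answer: cBCabAC$CA
7

Derivation:
All 10 rotations (rotation i = S[i:]+S[:i]):
  rot[0] = aBACCbCAc$
  rot[1] = BACCbCAc$a
  rot[2] = ACCbCAc$aB
  rot[3] = CCbCAc$aBA
  rot[4] = CbCAc$aBAC
  rot[5] = bCAc$aBACC
  rot[6] = CAc$aBACCb
  rot[7] = Ac$aBACCbC
  rot[8] = c$aBACCbCA
  rot[9] = $aBACCbCAc
Sorted (with $ < everything):
  sorted[0] = $aBACCbCAc  (last char: 'c')
  sorted[1] = ACCbCAc$aB  (last char: 'B')
  sorted[2] = Ac$aBACCbC  (last char: 'C')
  sorted[3] = BACCbCAc$a  (last char: 'a')
  sorted[4] = CAc$aBACCb  (last char: 'b')
  sorted[5] = CCbCAc$aBA  (last char: 'A')
  sorted[6] = CbCAc$aBAC  (last char: 'C')
  sorted[7] = aBACCbCAc$  (last char: '$')
  sorted[8] = bCAc$aBACC  (last char: 'C')
  sorted[9] = c$aBACCbCA  (last char: 'A')
Last column: cBCabAC$CA
Original string S is at sorted index 7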